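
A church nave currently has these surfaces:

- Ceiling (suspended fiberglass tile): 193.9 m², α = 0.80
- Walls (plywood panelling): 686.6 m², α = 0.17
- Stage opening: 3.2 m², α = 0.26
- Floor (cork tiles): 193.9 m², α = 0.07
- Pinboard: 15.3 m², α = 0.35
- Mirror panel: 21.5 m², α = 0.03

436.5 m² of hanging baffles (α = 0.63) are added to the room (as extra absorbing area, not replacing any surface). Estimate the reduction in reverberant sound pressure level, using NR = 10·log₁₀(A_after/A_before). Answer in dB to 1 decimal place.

Summing Sᵢαᵢ: 155.120 + 116.722 + 0.832 + 13.573 + 5.355 + 0.645 → A_before = 292.247 sabins.
Added absorption = 436.5 × 0.63 = 274.995 sabins.
New total A_after = 567.242 sabins.
NR = 10·log₁₀(567.242/292.247) = 2.9 dB.

2.9 dB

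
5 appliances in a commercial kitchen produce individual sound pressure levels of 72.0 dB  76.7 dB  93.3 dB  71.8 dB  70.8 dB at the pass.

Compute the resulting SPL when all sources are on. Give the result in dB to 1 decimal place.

Converting to relative power and adding: 10^(72.0/10) + 10^(76.7/10) + 10^(93.3/10) + 10^(71.8/10) + 10^(70.8/10) = 2.228e+09.
Back to dB: 10·log₁₀ Σ = 93.5 dB.

93.5 dB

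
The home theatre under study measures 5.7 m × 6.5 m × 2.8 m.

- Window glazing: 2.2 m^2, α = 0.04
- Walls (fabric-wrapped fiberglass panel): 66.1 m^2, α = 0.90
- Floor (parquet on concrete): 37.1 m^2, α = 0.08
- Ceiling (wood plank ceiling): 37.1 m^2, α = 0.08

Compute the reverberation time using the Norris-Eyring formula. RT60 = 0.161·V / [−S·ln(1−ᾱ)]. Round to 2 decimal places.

0.19 seconds

Total surface area S = 2.2 + 66.1 + 37.1 + 37.1 = 142.5 m^2.
Σ(Sᵢαᵢ) = 2.2×0.04 + 66.1×0.90 + 37.1×0.08 + 37.1×0.08 = 65.514.
ᾱ = 65.514 / 142.5 = 0.4597.
Eyring denominator: −S ln(1−ᾱ) = 87.727.
V = 5.7 × 6.5 × 2.8 = 103.74 m³.
RT60 = 0.161 × 103.74 / 87.727 = 0.19 s.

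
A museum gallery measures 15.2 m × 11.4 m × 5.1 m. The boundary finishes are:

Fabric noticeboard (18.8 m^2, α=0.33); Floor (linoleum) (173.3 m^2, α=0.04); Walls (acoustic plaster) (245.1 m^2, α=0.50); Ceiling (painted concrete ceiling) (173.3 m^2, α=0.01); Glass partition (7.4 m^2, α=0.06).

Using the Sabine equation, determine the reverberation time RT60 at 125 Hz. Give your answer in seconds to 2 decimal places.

1.03 sec

Total absorption A = 18.8·0.33 + 173.3·0.04 + 245.1·0.50 + 173.3·0.01 + 7.4·0.06
  = 6.204 + 6.932 + 122.550 + 1.733 + 0.444 = 137.863 m^2 sabins.
V = 15.2·11.4·5.1 = 883.728 m³.
Sabine: RT60 = 0.161 × 883.728 / 137.863 = 1.03 s.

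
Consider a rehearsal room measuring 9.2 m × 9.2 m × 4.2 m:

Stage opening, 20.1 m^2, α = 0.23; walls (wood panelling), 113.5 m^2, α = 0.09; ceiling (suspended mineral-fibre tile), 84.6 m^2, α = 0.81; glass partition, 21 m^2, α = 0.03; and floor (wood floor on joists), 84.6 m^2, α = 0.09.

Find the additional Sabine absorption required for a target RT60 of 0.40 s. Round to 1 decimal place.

51.5 sabins

Total absorption A₁ = 20.1×0.23 + 113.5×0.09 + 84.6×0.81 + 21×0.03 + 84.6×0.09
  = 4.623 + 10.215 + 68.526 + 0.630 + 7.614 = 91.608 m^2 sabins.
Target A₂ = 0.161·355.488/0.40 = 143.084 sabins (V = 355.488 m³).
ΔA = A₂ − A₁ = 143.084 − 91.608 = 51.5 sabins.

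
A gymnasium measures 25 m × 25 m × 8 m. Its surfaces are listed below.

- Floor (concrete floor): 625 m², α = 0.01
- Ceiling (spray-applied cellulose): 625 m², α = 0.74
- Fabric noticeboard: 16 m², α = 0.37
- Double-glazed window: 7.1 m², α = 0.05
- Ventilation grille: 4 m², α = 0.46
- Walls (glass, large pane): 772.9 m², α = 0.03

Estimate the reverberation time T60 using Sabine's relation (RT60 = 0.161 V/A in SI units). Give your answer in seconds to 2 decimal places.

1.61 s

Equivalent absorption area: A = 625·0.01 + 625·0.74 + 16·0.37 + 7.1·0.05 + 4·0.46 + 772.9·0.03 = 500.052 m².
Volume V = 25 × 25 × 8 = 5000 m³.
Sabine: RT60 = 0.161 × 5000 / 500.052 = 1.61 s.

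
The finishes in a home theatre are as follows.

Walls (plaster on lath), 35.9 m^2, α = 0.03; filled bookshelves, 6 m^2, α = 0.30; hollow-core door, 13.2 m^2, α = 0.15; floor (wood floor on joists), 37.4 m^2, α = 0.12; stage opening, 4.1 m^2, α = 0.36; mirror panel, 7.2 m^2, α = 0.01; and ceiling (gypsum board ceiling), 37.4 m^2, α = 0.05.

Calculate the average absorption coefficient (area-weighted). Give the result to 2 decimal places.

0.09

S = Σ Sᵢ = 35.9 + 6 + 13.2 + 37.4 + 4.1 + 7.2 + 37.4 = 141.2 m^2.
Σ(Sᵢαᵢ) = 35.9*0.03 + 6*0.30 + 13.2*0.15 + 37.4*0.12 + 4.1*0.36 + 7.2*0.01 + 37.4*0.05 = 12.763.
ᾱ = 12.763 / 141.2 = 0.09.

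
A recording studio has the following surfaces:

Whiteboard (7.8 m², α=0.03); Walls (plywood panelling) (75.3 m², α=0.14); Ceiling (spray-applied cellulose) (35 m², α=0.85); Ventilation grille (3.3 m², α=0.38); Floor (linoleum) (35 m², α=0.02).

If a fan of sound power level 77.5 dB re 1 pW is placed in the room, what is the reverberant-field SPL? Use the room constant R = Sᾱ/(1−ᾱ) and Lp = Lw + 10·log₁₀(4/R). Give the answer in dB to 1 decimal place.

65.9 dB

A = 42.480 sabins; S = 156.4 m².
ᾱ = 0.2716, so room constant R = A/(1−ᾱ) = 58.320 m².
Lp = Lw + 10 log₁₀(4/R) = 77.5 -11.64 = 65.9 dB.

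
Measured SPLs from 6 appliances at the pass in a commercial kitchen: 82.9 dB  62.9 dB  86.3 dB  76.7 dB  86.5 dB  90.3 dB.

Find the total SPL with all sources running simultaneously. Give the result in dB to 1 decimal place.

93.4 dB

Converting to relative power and adding: 10^(82.9/10) + 10^(62.9/10) + 10^(86.3/10) + 10^(76.7/10) + 10^(86.5/10) + 10^(90.3/10) = 2.188e+09.
L_total = 10·log₁₀(2.188e+09) = 93.4 dB.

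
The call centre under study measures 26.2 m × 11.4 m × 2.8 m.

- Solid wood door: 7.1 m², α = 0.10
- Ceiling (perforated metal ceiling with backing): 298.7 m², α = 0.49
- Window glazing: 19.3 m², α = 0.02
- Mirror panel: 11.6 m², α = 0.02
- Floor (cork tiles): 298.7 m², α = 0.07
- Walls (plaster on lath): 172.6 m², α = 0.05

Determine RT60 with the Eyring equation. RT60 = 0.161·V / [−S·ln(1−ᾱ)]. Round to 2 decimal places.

0.67 s

S = Σ Sᵢ = 808.0 m².
Absorption A = 7.1·0.10 + 298.7·0.49 + 19.3·0.02 + 11.6·0.02 + 298.7·0.07 + 172.6·0.05 = 177.230 sabins.
Mean coefficient ᾱ = A/S = 0.2193.
−S·ln(1−ᾱ) = −808.0 × ln(1 − 0.2193) = 200.032.
V = 26.2 × 11.4 × 2.8 = 836.304 m³.
T = 0.161·V/[−S·ln(1−ᾱ)] = 0.161·836.304/200.032 = 0.67 s.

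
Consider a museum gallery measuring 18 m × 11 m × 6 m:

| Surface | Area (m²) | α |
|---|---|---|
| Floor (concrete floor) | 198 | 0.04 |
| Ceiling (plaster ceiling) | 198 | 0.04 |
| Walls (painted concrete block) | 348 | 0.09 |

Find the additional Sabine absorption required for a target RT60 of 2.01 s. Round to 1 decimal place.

Summing Sᵢαᵢ: 7.920 + 7.920 + 31.320 → A₁ = 47.160 sabins.
V = 1188 m³. Required absorption A₂ = 0.161 × 1188 / 2.01 = 95.158 sabins.
ΔA = A₂ − A₁ = 95.158 − 47.160 = 48.0 sabins.

48.0 sabins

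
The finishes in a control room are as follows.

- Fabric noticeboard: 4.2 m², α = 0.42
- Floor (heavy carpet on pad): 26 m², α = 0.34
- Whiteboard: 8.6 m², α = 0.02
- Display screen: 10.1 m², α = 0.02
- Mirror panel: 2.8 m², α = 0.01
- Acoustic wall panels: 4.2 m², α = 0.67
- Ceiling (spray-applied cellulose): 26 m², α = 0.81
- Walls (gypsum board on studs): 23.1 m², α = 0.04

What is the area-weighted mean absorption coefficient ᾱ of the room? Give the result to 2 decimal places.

0.34

Total surface area S = 105.0 m².
Weighted sum Σ Sα = 35.804.
ᾱ = A/S = 0.34.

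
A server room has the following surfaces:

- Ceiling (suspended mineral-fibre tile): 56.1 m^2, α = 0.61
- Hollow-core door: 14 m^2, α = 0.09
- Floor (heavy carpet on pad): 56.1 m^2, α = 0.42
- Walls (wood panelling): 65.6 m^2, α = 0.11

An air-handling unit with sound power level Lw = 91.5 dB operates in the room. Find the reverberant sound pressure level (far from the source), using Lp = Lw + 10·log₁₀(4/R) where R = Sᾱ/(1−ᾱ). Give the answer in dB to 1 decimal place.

Σ(Sᵢαᵢ) = 56.1·0.61 + 14·0.09 + 56.1·0.42 + 65.6·0.11 = 66.259; total area S = 191.8 m^2.
ᾱ = 0.3455, so room constant R = A/(1−ᾱ) = 101.236 m^2.
Lp = Lw + 10 log₁₀(4/R) = 91.5 -14.03 = 77.5 dB.

77.5 dB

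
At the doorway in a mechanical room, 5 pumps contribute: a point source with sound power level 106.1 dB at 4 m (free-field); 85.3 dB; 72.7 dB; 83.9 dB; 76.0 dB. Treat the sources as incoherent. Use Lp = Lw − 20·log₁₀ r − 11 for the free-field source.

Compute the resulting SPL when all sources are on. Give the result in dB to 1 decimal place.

Source at 4 m: Lp = 106.1 − 20·log₁₀(4) − 11 = 83.1 dB.
Converting to relative power and adding: 10^(83.1/10) + 10^(85.3/10) + 10^(72.7/10) + 10^(83.9/10) + 10^(76.0/10) = 8.469e+08.
Back to dB: 10·log₁₀ Σ = 89.3 dB.

89.3 dB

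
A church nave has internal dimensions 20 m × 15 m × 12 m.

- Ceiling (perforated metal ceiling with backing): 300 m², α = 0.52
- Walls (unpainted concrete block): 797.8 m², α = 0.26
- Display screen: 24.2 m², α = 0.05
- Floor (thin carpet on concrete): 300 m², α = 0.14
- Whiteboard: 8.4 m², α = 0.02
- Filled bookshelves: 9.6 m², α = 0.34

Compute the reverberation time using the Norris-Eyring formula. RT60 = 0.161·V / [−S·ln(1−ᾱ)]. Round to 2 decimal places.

Total surface area S = 300 + 797.8 + 24.2 + 300 + 8.4 + 9.6 = 1440.0 m².
Absorption A = 300·0.52 + 797.8·0.26 + 24.2·0.05 + 300·0.14 + 8.4·0.02 + 9.6·0.34 = 410.070 sabins.
Mean coefficient ᾱ = A/S = 0.2848.
Eyring denominator: −S ln(1−ᾱ) = 482.678.
V = 20 × 15 × 12 = 3600 m³.
T = 0.161·V/[−S·ln(1−ᾱ)] = 0.161·3600/482.678 = 1.20 s.

1.20 seconds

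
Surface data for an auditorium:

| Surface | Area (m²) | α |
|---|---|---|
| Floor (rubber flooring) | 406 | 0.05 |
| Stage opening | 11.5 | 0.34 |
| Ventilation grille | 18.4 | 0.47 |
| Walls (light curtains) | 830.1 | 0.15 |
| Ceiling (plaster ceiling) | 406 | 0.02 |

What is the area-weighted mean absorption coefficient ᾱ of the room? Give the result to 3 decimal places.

Total surface area S = 1672.0 m².
Σ(Sᵢαᵢ) = 406×0.05 + 11.5×0.34 + 18.4×0.47 + 830.1×0.15 + 406×0.02 = 165.493.
ᾱ = 165.493 / 1672.0 = 0.099.

0.099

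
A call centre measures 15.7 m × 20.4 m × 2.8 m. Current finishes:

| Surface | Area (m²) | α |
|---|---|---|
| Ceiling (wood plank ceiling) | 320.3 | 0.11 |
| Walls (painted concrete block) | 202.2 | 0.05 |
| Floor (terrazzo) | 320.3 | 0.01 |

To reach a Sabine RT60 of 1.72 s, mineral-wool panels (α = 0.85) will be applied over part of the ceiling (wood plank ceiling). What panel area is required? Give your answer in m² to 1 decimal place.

A₁ = Σ Sᵢαᵢ = 320.3*0.11 + 202.2*0.05 + 320.3*0.01 = 48.546 sabins.
V = 896.784 m³. Target absorption A₂ = 0.161 × 896.784 / 1.72 = 83.943 sabins.
ΔA needed = 83.943 − 48.546 = 35.397 sabins.
Each m² of panel replacing the ceiling (wood plank ceiling) adds (0.85 − 0.11) = 0.74 sabins.
Panel area = 35.397 / 0.74 = 47.8 m².

47.8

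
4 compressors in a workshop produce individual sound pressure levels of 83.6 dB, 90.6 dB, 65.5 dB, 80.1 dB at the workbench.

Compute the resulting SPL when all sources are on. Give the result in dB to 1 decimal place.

91.7 dB

Converting to relative power and adding: 10^(83.6/10) + 10^(90.6/10) + 10^(65.5/10) + 10^(80.1/10) = 1.483e+09.
Back to dB: 10·log₁₀ Σ = 91.7 dB.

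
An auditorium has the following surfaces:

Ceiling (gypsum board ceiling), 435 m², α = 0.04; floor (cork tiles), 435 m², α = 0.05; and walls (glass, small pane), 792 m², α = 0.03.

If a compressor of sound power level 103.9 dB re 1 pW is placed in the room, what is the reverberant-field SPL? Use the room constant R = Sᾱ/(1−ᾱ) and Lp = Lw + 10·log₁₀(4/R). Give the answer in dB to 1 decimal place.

91.8 dB

Σ(Sᵢαᵢ) = 435·0.04 + 435·0.05 + 792·0.03 = 62.910; total area S = 1662.0 m².
ᾱ = 0.0379, so room constant R = A/(1−ᾱ) = 65.388 m².
Lp = 103.9 + 10·log₁₀(4/65.388) = 103.9 + (-12.13) = 91.8 dB.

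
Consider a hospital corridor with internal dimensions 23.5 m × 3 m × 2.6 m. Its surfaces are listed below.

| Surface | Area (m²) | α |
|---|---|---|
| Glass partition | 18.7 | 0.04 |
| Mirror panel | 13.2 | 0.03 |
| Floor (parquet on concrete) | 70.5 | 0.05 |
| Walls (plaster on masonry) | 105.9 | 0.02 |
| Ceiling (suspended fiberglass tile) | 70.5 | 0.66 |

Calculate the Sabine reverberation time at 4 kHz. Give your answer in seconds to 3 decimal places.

Equivalent absorption area: A = 18.7×0.04 + 13.2×0.03 + 70.5×0.05 + 105.9×0.02 + 70.5×0.66 = 53.317 m².
Volume V = 23.5 × 3 × 2.6 = 183.3 m³.
T = 0.161 V/A = 0.161·183.3/53.317 = 0.554 s.

0.554 s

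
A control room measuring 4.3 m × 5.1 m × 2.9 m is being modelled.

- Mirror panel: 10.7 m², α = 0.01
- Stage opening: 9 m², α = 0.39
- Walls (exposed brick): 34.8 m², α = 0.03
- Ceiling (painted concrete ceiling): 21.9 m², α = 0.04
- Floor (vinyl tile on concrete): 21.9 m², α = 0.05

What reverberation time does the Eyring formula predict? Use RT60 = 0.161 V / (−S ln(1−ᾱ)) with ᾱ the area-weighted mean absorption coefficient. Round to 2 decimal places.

1.49 s

S = Σ Sᵢ = 98.3 m².
Absorption A = 10.7×0.01 + 9×0.39 + 34.8×0.03 + 21.9×0.04 + 21.9×0.05 = 6.632 sabins.
ᾱ = 6.632 / 98.3 = 0.0675.
Eyring denominator: −S ln(1−ᾱ) = 6.870.
V = 4.3 × 5.1 × 2.9 = 63.597 m³.
T = 0.161·V/[−S·ln(1−ᾱ)] = 0.161·63.597/6.870 = 1.49 s.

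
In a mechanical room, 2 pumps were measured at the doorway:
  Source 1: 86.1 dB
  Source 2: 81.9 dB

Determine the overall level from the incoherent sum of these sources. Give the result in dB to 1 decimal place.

87.5 dB

Sum in the linear (power) domain: Σ 10^(Lᵢ/10) = 10^(86.1/10) + 10^(81.9/10) = 5.623e+08.
Combined level = 10 log₁₀(5.623e+08) = 87.5 dB.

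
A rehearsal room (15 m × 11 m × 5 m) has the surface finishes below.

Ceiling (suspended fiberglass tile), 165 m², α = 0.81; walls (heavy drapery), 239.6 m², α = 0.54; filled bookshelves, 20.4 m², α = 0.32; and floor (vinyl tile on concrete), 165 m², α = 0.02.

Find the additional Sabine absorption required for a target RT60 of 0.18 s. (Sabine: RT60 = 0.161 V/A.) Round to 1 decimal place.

Equivalent absorption area: A₁ = 165×0.81 + 239.6×0.54 + 20.4×0.32 + 165×0.02 = 272.862 m².
For T = 0.18 s, need A₂ = 0.161·V/T = 0.161·825/0.18 = 737.917 sabins.
ΔA = A₂ − A₁ = 737.917 − 272.862 = 465.1 sabins.

465.1 sabins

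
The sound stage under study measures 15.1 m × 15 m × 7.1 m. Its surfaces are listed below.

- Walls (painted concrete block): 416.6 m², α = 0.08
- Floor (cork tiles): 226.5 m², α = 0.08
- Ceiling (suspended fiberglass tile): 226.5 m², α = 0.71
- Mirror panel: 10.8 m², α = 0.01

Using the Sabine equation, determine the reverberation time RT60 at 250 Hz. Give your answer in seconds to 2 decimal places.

Total absorption A = 416.6×0.08 + 226.5×0.08 + 226.5×0.71 + 10.8×0.01
  = 33.328 + 18.120 + 160.815 + 0.108 = 212.371 m² sabins.
Room volume: 1608.15 m³.
Sabine: RT60 = 0.161 × 1608.15 / 212.371 = 1.22 s.

1.22 s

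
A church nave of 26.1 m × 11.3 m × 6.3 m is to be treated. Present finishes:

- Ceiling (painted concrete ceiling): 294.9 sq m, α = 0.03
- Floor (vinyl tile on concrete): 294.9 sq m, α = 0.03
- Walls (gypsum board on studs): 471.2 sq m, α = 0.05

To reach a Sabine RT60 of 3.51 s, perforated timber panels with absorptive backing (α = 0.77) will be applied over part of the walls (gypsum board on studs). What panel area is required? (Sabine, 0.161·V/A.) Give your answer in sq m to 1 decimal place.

Equivalent absorption area: A₁ = 294.9×0.03 + 294.9×0.03 + 471.2×0.05 = 41.254 sq m.
V = 1858.059 m³. Target absorption A₂ = 0.161 × 1858.059 / 3.51 = 85.227 sabins.
ΔA needed = 85.227 − 41.254 = 43.973 sabins.
Net gain per sq m: Δα = 0.77 − 0.05 = 0.72.
Panel area = 43.973 / 0.72 = 61.1 sq m.

61.1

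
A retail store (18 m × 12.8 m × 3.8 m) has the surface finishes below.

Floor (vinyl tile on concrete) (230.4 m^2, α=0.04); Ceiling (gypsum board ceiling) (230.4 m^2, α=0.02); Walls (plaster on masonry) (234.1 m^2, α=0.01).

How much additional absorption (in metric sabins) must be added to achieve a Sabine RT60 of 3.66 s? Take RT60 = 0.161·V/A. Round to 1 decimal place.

22.3 sabins

Total absorption A₁ = 230.4×0.04 + 230.4×0.02 + 234.1×0.01
  = 9.216 + 4.608 + 2.341 = 16.165 m^2 sabins.
For T = 3.66 s, need A₂ = 0.161·V/T = 0.161·875.52/3.66 = 38.513 sabins.
Additional absorption ΔA = 38.513 − 16.165 = 22.3 sabins.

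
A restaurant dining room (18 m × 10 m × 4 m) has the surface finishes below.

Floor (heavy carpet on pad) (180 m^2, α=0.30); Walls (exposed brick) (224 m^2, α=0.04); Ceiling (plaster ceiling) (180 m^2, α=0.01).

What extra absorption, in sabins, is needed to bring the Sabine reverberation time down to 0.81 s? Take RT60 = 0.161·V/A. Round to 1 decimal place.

78.4 sabins

A₁ = Σ Sᵢαᵢ = 180×0.30 + 224×0.04 + 180×0.01 = 64.760 sabins.
V = 720 m³. Required absorption A₂ = 0.161 × 720 / 0.81 = 143.111 sabins.
ΔA = A₂ − A₁ = 143.111 − 64.760 = 78.4 sabins.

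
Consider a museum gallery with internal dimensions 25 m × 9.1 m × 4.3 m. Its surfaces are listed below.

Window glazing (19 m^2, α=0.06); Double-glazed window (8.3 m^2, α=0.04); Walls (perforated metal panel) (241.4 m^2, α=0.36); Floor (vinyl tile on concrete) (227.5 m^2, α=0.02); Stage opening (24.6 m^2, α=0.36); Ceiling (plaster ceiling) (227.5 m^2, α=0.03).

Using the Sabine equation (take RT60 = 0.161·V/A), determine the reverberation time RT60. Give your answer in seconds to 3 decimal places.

A = Σ Sᵢαᵢ = 19·0.06 + 8.3·0.04 + 241.4·0.36 + 227.5·0.02 + 24.6·0.36 + 227.5·0.03 = 108.607 sabins.
Room volume: 978.25 m³.
T = 0.161 V/A = 0.161·978.25/108.607 = 1.450 s.

1.450 s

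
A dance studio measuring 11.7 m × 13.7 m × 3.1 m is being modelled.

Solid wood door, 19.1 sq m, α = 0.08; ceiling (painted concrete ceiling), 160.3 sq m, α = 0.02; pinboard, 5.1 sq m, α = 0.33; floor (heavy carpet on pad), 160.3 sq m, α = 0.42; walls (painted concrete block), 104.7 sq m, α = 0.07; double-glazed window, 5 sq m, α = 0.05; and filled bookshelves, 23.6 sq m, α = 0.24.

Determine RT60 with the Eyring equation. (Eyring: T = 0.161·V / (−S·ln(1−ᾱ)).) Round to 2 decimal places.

Total surface area S = 19.1 + 160.3 + 5.1 + 160.3 + 104.7 + 5 + 23.6 = 478.1 sq m.
Σ(Sᵢαᵢ) = 19.1×0.08 + 160.3×0.02 + 5.1×0.33 + 160.3×0.42 + 104.7×0.07 + 5×0.05 + 23.6×0.24 = 86.986.
ᾱ = 86.986 / 478.1 = 0.1819.
Eyring denominator: −S ln(1−ᾱ) = 95.988.
V = 11.7 × 13.7 × 3.1 = 496.899 m³.
RT60 = 0.161 × 496.899 / 95.988 = 0.83 s.

0.83 s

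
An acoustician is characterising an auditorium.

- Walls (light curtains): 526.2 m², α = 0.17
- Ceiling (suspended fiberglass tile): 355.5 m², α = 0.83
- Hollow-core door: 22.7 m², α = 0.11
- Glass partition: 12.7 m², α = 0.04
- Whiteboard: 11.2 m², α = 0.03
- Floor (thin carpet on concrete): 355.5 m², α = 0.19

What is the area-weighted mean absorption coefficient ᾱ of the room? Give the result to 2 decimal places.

0.35

Total surface area S = 1283.8 m².
Weighted sum Σ Sα = 455.405.
ᾱ = A/S = 0.35.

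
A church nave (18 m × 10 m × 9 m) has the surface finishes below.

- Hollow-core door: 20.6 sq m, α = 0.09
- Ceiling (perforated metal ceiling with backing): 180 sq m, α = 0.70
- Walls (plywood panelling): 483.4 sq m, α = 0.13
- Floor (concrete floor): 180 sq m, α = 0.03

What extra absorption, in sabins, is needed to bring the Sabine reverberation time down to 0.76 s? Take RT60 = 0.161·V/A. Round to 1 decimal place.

147.1 sabins

Equivalent absorption area: A₁ = 20.6×0.09 + 180×0.70 + 483.4×0.13 + 180×0.03 = 196.096 sq m.
For T = 0.76 s, need A₂ = 0.161·V/T = 0.161·1620/0.76 = 343.184 sabins.
Additional absorption ΔA = 343.184 − 196.096 = 147.1 sabins.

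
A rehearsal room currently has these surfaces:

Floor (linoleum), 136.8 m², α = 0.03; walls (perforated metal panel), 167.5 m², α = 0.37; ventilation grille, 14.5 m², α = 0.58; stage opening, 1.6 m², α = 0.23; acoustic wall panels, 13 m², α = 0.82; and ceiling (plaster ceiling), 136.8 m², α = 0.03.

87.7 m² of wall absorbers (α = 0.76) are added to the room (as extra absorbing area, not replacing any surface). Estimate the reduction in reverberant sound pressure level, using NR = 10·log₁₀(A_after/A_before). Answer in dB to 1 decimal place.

Summing Sᵢαᵢ: 4.104 + 61.975 + 8.410 + 0.368 + 10.660 + 4.104 → A_before = 89.621 sabins.
Treatment contributes 87.7·0.76 = 66.652 sabins.
New total A_after = 156.273 sabins.
Reduction = 10 log₁₀(A_after/A_before) = 10 log₁₀(1.7437) = 2.4 dB.

2.4 dB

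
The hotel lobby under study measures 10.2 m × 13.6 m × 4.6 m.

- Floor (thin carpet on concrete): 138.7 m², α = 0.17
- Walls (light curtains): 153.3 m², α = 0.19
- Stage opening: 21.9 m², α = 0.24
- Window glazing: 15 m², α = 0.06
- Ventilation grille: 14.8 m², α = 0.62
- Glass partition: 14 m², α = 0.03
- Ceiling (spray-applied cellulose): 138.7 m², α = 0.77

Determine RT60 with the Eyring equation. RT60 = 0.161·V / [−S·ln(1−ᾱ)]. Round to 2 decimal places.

0.48 s

S = Σ Sᵢ = 496.4 m².
Absorption A = 138.7·0.17 + 153.3·0.19 + 21.9·0.24 + 15·0.06 + 14.8·0.62 + 14·0.03 + 138.7·0.77 = 175.257 sabins.
ᾱ = 175.257 / 496.4 = 0.3531.
Eyring denominator: −S ln(1−ᾱ) = 216.214.
V = 10.2 × 13.6 × 4.6 = 638.112 m³.
RT60 = 0.161 × 638.112 / 216.214 = 0.48 s.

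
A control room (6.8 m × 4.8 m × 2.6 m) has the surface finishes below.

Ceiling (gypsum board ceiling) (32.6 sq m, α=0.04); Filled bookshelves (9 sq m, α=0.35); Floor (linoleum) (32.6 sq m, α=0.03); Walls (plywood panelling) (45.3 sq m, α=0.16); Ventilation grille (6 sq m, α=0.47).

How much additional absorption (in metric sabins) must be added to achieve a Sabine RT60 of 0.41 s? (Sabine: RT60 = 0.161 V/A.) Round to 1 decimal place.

Total absorption A₁ = 32.6×0.04 + 9×0.35 + 32.6×0.03 + 45.3×0.16 + 6×0.47
  = 1.304 + 3.150 + 0.978 + 7.248 + 2.820 = 15.500 sq m sabins.
For T = 0.41 s, need A₂ = 0.161·V/T = 0.161·84.864/0.41 = 33.325 sabins.
Additional absorption ΔA = 33.325 − 15.500 = 17.8 sabins.

17.8 sabins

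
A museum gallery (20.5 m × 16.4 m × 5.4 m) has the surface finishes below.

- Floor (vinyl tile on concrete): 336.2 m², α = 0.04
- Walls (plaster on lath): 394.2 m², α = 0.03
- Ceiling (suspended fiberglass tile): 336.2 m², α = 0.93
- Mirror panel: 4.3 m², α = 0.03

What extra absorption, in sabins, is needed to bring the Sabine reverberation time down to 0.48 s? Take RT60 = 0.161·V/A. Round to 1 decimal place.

Summing Sᵢαᵢ: 13.448 + 11.826 + 312.666 + 0.129 → A₁ = 338.069 sabins.
For T = 0.48 s, need A₂ = 0.161·V/T = 0.161·1815.48/0.48 = 608.942 sabins.
Additional absorption ΔA = 608.942 − 338.069 = 270.9 sabins.

270.9 sabins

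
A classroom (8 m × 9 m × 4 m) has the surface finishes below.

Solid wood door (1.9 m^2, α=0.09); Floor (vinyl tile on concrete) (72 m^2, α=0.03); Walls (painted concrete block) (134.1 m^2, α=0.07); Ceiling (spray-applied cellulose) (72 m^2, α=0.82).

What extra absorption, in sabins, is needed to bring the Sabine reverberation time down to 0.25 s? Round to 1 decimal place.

114.7 sabins

A₁ = Σ Sᵢαᵢ = 1.9·0.09 + 72·0.03 + 134.1·0.07 + 72·0.82 = 70.758 sabins.
Target A₂ = 0.161·288/0.25 = 185.472 sabins (V = 288 m³).
ΔA = A₂ − A₁ = 185.472 − 70.758 = 114.7 sabins.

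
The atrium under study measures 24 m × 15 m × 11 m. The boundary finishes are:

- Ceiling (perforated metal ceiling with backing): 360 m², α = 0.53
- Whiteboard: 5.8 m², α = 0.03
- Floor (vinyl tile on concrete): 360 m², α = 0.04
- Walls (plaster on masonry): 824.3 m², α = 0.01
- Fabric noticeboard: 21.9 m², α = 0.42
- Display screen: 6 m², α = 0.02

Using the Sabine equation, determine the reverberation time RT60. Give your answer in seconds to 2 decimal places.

2.86 s

Equivalent absorption area: A = 360*0.53 + 5.8*0.03 + 360*0.04 + 824.3*0.01 + 21.9*0.42 + 6*0.02 = 222.935 m².
V = 24·15·11 = 3960 m³.
Sabine: RT60 = 0.161 × 3960 / 222.935 = 2.86 s.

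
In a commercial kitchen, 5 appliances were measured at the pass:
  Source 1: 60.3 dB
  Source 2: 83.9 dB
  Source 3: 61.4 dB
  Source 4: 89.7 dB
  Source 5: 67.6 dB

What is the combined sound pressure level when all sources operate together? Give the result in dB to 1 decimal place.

Converting to relative power and adding: 10^(60.3/10) + 10^(83.9/10) + 10^(61.4/10) + 10^(89.7/10) + 10^(67.6/10) = 1.187e+09.
Back to dB: 10·log₁₀ Σ = 90.7 dB.

90.7 dB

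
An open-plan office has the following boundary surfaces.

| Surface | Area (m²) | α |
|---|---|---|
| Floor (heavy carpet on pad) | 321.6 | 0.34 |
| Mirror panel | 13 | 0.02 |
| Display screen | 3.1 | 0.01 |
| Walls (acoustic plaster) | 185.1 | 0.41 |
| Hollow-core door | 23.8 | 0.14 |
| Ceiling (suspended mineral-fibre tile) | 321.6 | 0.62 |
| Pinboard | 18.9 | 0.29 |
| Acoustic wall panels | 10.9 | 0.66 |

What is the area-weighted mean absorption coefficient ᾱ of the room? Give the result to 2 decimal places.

Total surface area S = 898.0 m².
Σ(Sᵢαᵢ) = 321.6·0.34 + 13·0.02 + 3.1·0.01 + 185.1·0.41 + 23.8·0.14 + 321.6·0.62 + 18.9·0.29 + 10.9·0.66 = 400.925.
ᾱ = A/S = 0.45.

0.45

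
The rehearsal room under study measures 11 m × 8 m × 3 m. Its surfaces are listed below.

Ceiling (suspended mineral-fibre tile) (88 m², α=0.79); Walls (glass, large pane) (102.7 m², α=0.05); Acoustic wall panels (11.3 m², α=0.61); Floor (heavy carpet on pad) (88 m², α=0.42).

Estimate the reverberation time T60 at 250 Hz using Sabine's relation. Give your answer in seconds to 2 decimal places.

0.36 s

Total absorption A = 88×0.79 + 102.7×0.05 + 11.3×0.61 + 88×0.42
  = 69.520 + 5.135 + 6.893 + 36.960 = 118.508 m² sabins.
V = 11·8·3 = 264 m³.
RT60 = 0.161 · V / A = 0.161 × 264 / 118.508 = 0.36 s.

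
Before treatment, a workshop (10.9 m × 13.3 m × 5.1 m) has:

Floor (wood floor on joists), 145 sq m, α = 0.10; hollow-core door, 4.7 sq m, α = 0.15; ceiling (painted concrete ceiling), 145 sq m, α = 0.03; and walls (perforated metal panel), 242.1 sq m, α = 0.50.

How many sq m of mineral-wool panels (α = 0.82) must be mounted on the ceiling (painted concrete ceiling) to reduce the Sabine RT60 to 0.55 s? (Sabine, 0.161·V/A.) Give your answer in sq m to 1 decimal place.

96.0

Equivalent absorption area: A₁ = 145×0.10 + 4.7×0.15 + 145×0.03 + 242.1×0.50 = 140.605 sq m.
V = 739.347 m³. Target absorption A₂ = 0.161 × 739.347 / 0.55 = 216.427 sabins.
ΔA needed = 216.427 − 140.605 = 75.822 sabins.
Net gain per sq m: Δα = 0.82 − 0.03 = 0.79.
Area = ΔA/Δα = 75.822/0.79 = 96.0 sq m.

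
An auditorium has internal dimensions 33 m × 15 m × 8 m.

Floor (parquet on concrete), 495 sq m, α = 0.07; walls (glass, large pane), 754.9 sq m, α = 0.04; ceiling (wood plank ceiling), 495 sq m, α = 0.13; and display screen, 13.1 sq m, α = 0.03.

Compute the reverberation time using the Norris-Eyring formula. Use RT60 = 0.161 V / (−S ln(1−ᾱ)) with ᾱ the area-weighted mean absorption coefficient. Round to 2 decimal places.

4.74 seconds

Total surface area S = 495 + 754.9 + 495 + 13.1 = 1758.0 sq m.
Absorption A = 495×0.07 + 754.9×0.04 + 495×0.13 + 13.1×0.03 = 129.589 sabins.
Mean coefficient ᾱ = A/S = 0.0737.
Eyring denominator: −S ln(1−ᾱ) = 134.587.
V = 33 × 15 × 8 = 3960 m³.
RT60 = 0.161 × 3960 / 134.587 = 4.74 s.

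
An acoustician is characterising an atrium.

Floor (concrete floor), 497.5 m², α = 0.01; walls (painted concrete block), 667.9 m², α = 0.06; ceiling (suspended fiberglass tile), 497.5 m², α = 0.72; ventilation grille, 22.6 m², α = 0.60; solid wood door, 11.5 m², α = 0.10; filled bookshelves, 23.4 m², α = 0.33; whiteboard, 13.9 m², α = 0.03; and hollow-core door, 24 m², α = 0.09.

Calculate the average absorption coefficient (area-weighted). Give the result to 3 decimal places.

0.244

Total surface area S = 1758.3 m².
A = 497.5*0.01 + 667.9*0.06 + 497.5*0.72 + 22.6*0.60 + 11.5*0.10 + 23.4*0.33 + 13.9*0.03 + 24*0.09 = 428.258 sabins.
ᾱ = 428.258 / 1758.3 = 0.244.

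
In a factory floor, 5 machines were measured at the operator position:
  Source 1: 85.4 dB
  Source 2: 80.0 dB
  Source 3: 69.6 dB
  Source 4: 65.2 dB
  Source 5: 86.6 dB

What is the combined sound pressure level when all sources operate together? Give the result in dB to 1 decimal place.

89.6 dB

Converting to relative power and adding: 10^(85.4/10) + 10^(80.0/10) + 10^(69.6/10) + 10^(65.2/10) + 10^(86.6/10) = 9.163e+08.
Back to dB: 10·log₁₀ Σ = 89.6 dB.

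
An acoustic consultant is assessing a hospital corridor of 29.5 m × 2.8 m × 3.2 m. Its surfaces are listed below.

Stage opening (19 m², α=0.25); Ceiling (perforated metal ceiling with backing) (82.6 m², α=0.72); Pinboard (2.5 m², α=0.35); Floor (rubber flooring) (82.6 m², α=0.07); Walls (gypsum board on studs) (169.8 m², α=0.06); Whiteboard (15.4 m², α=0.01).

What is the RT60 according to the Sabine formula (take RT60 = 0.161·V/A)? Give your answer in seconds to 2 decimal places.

0.52 s

A = Σ Sᵢαᵢ = 19×0.25 + 82.6×0.72 + 2.5×0.35 + 82.6×0.07 + 169.8×0.06 + 15.4×0.01 = 81.221 sabins.
Volume V = 29.5 × 2.8 × 3.2 = 264.32 m³.
RT60 = 0.161 · V / A = 0.161 × 264.32 / 81.221 = 0.52 s.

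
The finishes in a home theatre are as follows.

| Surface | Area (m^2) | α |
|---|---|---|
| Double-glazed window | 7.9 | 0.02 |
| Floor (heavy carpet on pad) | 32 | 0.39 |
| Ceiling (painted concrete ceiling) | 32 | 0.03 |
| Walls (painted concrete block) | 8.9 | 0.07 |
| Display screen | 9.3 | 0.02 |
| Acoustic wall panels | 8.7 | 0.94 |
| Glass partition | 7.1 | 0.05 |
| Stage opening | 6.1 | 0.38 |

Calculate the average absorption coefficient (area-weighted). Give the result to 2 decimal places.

0.23

S = Σ Sᵢ = 7.9 + 32 + 32 + 8.9 + 9.3 + 8.7 + 7.1 + 6.1 = 112.0 m^2.
A = 7.9*0.02 + 32*0.39 + 32*0.03 + 8.9*0.07 + 9.3*0.02 + 8.7*0.94 + 7.1*0.05 + 6.1*0.38 = 25.258 sabins.
ᾱ = 25.258 / 112.0 = 0.23.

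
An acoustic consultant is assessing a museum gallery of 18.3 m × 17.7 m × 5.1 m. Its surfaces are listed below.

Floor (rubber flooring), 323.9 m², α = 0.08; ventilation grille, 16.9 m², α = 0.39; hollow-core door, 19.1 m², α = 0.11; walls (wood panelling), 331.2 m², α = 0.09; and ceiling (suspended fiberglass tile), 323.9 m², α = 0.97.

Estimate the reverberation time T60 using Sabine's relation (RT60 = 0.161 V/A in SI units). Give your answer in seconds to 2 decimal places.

A = Σ Sᵢαᵢ = 323.9·0.08 + 16.9·0.39 + 19.1·0.11 + 331.2·0.09 + 323.9·0.97 = 378.595 sabins.
V = 18.3·17.7·5.1 = 1651.941 m³.
Sabine: RT60 = 0.161 × 1651.941 / 378.595 = 0.70 s.

0.70 s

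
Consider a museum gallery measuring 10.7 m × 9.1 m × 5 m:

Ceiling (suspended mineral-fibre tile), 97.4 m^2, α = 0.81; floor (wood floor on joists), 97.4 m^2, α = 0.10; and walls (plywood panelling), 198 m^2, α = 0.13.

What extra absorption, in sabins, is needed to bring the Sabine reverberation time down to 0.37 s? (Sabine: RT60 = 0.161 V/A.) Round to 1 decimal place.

97.5 sabins

Equivalent absorption area: A₁ = 97.4·0.81 + 97.4·0.10 + 198·0.13 = 114.374 m^2.
V = 486.85 m³. Required absorption A₂ = 0.161 × 486.85 / 0.37 = 211.846 sabins.
ΔA = A₂ − A₁ = 211.846 − 114.374 = 97.5 sabins.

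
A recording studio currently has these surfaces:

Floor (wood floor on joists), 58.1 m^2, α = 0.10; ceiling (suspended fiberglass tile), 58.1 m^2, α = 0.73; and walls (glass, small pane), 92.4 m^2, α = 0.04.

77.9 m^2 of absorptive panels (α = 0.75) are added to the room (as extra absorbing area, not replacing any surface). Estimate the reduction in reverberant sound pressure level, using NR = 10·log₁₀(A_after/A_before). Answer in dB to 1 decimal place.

A_before = Σ Sᵢαᵢ = 58.1*0.10 + 58.1*0.73 + 92.4*0.04 = 51.919 sabins.
Added absorption = 77.9 × 0.75 = 58.425 sabins.
New total A_after = 110.344 sabins.
Reduction = 10 log₁₀(A_after/A_before) = 10 log₁₀(2.1253) = 3.3 dB.

3.3 dB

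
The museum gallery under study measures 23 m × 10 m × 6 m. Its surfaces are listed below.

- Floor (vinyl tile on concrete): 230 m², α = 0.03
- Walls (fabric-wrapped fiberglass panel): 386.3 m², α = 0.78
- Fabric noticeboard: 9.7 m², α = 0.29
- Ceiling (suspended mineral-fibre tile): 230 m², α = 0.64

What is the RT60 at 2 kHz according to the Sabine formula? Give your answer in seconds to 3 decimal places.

Total absorption A = 230×0.03 + 386.3×0.78 + 9.7×0.29 + 230×0.64
  = 6.900 + 301.314 + 2.813 + 147.200 = 458.227 m² sabins.
Volume V = 23 × 10 × 6 = 1380 m³.
RT60 = 0.161 · V / A = 0.161 × 1380 / 458.227 = 0.485 s.

0.485 s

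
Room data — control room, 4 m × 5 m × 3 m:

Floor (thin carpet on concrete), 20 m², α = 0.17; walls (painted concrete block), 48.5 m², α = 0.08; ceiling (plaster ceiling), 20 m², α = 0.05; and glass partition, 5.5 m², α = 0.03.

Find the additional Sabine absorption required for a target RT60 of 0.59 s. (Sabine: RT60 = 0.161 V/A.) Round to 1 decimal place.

7.9 sabins

A₁ = Σ Sᵢαᵢ = 20·0.17 + 48.5·0.08 + 20·0.05 + 5.5·0.03 = 8.445 sabins.
V = 60 m³. Required absorption A₂ = 0.161 × 60 / 0.59 = 16.373 sabins.
ΔA = A₂ − A₁ = 16.373 − 8.445 = 7.9 sabins.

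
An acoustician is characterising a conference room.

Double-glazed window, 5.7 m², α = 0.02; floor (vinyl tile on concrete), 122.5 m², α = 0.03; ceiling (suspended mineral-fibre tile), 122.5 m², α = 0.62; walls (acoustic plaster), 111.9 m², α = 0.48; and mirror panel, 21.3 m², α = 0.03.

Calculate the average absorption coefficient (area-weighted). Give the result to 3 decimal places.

0.349

S = Σ Sᵢ = 5.7 + 122.5 + 122.5 + 111.9 + 21.3 = 383.9 m².
A = 5.7*0.02 + 122.5*0.03 + 122.5*0.62 + 111.9*0.48 + 21.3*0.03 = 134.090 sabins.
ᾱ = 134.090 / 383.9 = 0.349.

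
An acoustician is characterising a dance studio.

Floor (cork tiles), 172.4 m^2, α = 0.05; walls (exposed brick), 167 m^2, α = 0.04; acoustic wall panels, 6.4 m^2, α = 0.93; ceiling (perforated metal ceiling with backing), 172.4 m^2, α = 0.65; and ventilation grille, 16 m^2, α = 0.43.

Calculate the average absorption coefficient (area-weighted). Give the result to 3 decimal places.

0.262

Total surface area S = 534.2 m^2.
Σ(Sᵢαᵢ) = 172.4*0.05 + 167*0.04 + 6.4*0.93 + 172.4*0.65 + 16*0.43 = 140.192.
ᾱ = 140.192 / 534.2 = 0.262.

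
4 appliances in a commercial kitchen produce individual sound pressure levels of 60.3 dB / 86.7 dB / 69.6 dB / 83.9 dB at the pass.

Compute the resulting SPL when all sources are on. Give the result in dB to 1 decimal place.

Sum in the linear (power) domain: Σ 10^(Lᵢ/10) = 10^(60.3/10) + 10^(86.7/10) + 10^(69.6/10) + 10^(83.9/10) = 7.234e+08.
Combined level = 10 log₁₀(7.234e+08) = 88.6 dB.

88.6 dB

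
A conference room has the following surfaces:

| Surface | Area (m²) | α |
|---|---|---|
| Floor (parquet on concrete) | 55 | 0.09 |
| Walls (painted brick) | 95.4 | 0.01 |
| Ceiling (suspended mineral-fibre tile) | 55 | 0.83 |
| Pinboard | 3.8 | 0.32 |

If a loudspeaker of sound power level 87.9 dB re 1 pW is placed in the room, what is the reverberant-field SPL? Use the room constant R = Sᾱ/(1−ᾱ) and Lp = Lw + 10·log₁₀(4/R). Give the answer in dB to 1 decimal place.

75.4 dB

A = 52.770 sabins; S = 209.2 m².
ᾱ = 0.2522, so room constant R = A/(1−ᾱ) = 70.567 m².
Lp = 87.9 + 10·log₁₀(4/70.567) = 87.9 + (-12.47) = 75.4 dB.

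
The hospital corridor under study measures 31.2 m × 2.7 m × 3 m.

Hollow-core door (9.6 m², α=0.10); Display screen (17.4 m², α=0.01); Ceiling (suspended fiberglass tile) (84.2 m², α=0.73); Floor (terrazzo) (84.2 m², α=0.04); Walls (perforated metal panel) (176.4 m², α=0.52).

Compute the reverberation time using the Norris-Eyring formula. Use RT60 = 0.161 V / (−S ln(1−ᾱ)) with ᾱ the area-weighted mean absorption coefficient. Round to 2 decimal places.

0.20 s

Total surface area S = 9.6 + 17.4 + 84.2 + 84.2 + 176.4 = 371.8 m².
Σ(Sᵢαᵢ) = 9.6·0.10 + 17.4·0.01 + 84.2·0.73 + 84.2·0.04 + 176.4·0.52 = 157.696.
ᾱ = 157.696 / 371.8 = 0.4241.
Eyring denominator: −S ln(1−ᾱ) = 205.167.
V = 31.2 × 2.7 × 3 = 252.72 m³.
RT60 = 0.161 × 252.72 / 205.167 = 0.20 s.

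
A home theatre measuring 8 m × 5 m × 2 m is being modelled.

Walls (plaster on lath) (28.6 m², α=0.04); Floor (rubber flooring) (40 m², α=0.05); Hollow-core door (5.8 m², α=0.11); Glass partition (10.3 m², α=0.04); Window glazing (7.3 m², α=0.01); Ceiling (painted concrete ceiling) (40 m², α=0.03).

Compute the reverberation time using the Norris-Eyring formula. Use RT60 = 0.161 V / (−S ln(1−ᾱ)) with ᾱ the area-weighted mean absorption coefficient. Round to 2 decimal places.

2.31 sec

S = Σ Sᵢ = 132.0 m².
Σ(Sᵢαᵢ) = 28.6×0.04 + 40×0.05 + 5.8×0.11 + 10.3×0.04 + 7.3×0.01 + 40×0.03 = 5.467.
Mean coefficient ᾱ = A/S = 0.0414.
Eyring denominator: −S ln(1−ᾱ) = 5.581.
V = 8 × 5 × 2 = 80 m³.
RT60 = 0.161 × 80 / 5.581 = 2.31 s.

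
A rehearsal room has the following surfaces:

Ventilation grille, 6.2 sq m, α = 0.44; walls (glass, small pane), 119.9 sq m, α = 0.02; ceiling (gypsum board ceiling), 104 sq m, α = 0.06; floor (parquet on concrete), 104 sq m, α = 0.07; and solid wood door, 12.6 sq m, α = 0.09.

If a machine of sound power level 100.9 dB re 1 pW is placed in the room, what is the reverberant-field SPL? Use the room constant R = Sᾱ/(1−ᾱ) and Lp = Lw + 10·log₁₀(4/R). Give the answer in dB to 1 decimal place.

A = 19.780 sabins; S = 346.7 sq m.
ᾱ = 19.780/346.7 = 0.0571; R = Sᾱ/(1−ᾱ) = 19.780/(1−0.0571) = 20.978 sq m.
Lp = 100.9 + 10·log₁₀(4/20.978) = 100.9 + (-7.20) = 93.7 dB.

93.7 dB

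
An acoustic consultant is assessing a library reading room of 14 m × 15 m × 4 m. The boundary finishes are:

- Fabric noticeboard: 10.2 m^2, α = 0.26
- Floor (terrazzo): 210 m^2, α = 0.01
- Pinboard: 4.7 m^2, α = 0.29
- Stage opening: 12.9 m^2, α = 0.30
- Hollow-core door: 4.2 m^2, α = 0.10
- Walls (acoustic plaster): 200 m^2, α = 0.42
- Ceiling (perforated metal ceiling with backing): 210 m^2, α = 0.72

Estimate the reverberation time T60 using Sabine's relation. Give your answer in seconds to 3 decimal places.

Total absorption A = 10.2·0.26 + 210·0.01 + 4.7·0.29 + 12.9·0.30 + 4.2·0.10 + 200·0.42 + 210·0.72
  = 2.652 + 2.100 + 1.363 + 3.870 + 0.420 + 84.000 + 151.200 = 245.605 m^2 sabins.
Volume V = 14 × 15 × 4 = 840 m³.
RT60 = 0.161 · V / A = 0.161 × 840 / 245.605 = 0.551 s.

0.551 sec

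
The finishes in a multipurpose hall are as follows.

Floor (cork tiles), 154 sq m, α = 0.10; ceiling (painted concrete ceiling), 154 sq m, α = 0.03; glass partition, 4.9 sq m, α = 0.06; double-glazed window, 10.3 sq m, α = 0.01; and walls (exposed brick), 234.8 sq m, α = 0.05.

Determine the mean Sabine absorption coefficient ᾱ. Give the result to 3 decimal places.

S = Σ Sᵢ = 154 + 154 + 4.9 + 10.3 + 234.8 = 558.0 sq m.
Σ(Sᵢαᵢ) = 154*0.10 + 154*0.03 + 4.9*0.06 + 10.3*0.01 + 234.8*0.05 = 32.157.
ᾱ = A/S = 0.058.

0.058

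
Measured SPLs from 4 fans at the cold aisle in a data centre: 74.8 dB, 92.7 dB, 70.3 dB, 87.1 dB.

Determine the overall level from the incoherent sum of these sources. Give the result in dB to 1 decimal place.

Converting to relative power and adding: 10^(74.8/10) + 10^(92.7/10) + 10^(70.3/10) + 10^(87.1/10) = 2.416e+09.
Combined level = 10 log₁₀(2.416e+09) = 93.8 dB.

93.8 dB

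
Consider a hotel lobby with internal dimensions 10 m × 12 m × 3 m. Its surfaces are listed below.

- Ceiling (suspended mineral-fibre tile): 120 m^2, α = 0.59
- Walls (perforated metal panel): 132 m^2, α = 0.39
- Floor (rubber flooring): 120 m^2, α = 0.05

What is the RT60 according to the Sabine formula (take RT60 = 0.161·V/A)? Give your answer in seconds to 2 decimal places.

0.45 seconds

Summing Sᵢαᵢ: 70.800 + 51.480 + 6.000 → A = 128.280 sabins.
Volume V = 10 × 12 × 3 = 360 m³.
T = 0.161 V/A = 0.161·360/128.280 = 0.45 s.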